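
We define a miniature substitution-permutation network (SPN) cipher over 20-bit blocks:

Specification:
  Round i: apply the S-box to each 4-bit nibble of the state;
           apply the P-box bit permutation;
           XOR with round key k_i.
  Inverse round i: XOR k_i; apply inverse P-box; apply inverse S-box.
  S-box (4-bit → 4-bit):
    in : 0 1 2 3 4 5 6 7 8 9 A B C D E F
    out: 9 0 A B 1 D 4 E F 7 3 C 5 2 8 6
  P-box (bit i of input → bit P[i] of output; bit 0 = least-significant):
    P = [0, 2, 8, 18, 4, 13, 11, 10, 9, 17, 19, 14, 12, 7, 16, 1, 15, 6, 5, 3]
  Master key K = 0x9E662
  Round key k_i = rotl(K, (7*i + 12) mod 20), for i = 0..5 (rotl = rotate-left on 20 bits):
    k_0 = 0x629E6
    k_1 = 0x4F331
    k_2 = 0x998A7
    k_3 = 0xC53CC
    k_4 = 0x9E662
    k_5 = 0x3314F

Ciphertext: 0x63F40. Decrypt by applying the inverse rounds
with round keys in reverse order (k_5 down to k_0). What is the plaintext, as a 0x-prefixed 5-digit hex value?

0xE1211

s_0 = ciphertext = 0x63F40
s_1 = InvRound(s_0, k_5) = 0xEB4B3
s_2 = InvRound(s_1, k_4) = 0xD9340
s_3 = InvRound(s_2, k_3) = 0x0FE1D
s_4 = InvRound(s_3, k_2) = 0xB7531
s_5 = InvRound(s_4, k_1) = 0x469EE
s_6 = InvRound(s_5, k_0) = 0xE1211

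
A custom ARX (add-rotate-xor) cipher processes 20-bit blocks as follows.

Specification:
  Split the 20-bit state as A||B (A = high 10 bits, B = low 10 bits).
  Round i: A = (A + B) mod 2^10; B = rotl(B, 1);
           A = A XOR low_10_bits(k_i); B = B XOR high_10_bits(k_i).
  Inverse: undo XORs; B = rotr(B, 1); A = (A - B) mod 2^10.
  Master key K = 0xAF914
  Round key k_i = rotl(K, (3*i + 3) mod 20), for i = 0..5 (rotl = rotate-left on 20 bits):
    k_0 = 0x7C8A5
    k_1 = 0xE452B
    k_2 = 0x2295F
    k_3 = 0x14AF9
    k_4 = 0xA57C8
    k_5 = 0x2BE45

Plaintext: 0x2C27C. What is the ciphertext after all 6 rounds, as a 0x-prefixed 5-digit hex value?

0xF70EB

s_0 = plaintext = 0x2C27C
s_1 = Round(s_0, k_0) = 0xE250B
s_2 = Round(s_1, k_1) = 0x6FD87
s_3 = Round(s_2, k_2) = 0x86784
s_4 = Round(s_3, k_3) = 0xD935B
s_5 = Round(s_4, k_4) = 0x5DC22
s_6 = Round(s_5, k_5) = 0xF70EB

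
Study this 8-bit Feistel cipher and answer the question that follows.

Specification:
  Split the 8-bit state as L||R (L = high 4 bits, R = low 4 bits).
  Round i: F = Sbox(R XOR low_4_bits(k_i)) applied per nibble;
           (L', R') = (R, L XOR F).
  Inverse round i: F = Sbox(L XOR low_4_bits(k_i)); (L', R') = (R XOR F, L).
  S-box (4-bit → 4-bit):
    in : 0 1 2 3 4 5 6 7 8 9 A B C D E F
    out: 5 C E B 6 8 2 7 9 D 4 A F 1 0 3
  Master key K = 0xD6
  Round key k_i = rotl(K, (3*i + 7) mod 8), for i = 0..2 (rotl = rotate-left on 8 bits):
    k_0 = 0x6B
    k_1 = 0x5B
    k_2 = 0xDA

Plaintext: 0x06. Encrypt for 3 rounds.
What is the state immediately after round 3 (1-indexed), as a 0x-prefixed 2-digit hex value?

0x28

s_0 = plaintext = 0x06
s_1 = Round(s_0, k_0) = 0x61
s_2 = Round(s_1, k_1) = 0x12
s_3 = Round(s_2, k_2) = 0x28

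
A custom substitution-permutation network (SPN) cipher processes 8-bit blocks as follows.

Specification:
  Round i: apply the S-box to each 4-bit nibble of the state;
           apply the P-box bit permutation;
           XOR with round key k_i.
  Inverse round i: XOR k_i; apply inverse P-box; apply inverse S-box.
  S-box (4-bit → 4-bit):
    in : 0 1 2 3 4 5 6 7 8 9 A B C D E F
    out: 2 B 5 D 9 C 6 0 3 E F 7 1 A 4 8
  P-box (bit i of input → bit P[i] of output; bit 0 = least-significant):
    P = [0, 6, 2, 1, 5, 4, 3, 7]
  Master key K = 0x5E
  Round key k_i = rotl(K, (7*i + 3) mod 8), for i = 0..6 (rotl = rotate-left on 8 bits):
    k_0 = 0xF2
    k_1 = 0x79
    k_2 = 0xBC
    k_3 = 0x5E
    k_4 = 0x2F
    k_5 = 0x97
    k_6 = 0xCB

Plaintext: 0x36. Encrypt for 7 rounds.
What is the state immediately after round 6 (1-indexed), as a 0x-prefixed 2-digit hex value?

s_0 = plaintext = 0x36
s_1 = Round(s_0, k_0) = 0x1E
s_2 = Round(s_1, k_1) = 0xCD
s_3 = Round(s_2, k_2) = 0xDE
s_4 = Round(s_3, k_3) = 0xCA
s_5 = Round(s_4, k_4) = 0x48
s_6 = Round(s_5, k_5) = 0x76
s_7 = Round(s_6, k_6) = 0x8F

0x76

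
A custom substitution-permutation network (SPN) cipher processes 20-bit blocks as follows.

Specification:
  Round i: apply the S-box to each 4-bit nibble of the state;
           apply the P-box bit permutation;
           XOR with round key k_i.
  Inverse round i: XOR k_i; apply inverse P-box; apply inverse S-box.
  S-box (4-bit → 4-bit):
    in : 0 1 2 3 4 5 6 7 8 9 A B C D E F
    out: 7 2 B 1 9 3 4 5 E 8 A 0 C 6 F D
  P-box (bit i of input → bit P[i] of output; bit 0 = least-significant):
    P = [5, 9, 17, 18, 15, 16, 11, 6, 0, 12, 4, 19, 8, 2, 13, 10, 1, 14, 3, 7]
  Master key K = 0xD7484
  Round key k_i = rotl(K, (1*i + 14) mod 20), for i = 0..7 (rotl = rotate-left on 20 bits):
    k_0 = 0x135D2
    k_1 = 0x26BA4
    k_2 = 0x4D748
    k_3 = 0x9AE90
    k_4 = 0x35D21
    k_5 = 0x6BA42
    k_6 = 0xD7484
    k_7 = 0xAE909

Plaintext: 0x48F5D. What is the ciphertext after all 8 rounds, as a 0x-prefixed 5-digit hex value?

s_0 = plaintext = 0x48F5D
s_1 = Round(s_0, k_0) = 0xA9345
s_2 = Round(s_1, k_1) = 0x2AD45
s_3 = Round(s_2, k_2) = 0x401BE
s_4 = Round(s_3, k_3) = 0xF9D36
s_5 = Round(s_4, k_4) = 0x1C9BB
s_6 = Round(s_5, k_5) = 0xEDE42
s_7 = Round(s_6, k_6) = 0x1867B
s_8 = Round(s_7, k_7) = 0xA051D

0xA051D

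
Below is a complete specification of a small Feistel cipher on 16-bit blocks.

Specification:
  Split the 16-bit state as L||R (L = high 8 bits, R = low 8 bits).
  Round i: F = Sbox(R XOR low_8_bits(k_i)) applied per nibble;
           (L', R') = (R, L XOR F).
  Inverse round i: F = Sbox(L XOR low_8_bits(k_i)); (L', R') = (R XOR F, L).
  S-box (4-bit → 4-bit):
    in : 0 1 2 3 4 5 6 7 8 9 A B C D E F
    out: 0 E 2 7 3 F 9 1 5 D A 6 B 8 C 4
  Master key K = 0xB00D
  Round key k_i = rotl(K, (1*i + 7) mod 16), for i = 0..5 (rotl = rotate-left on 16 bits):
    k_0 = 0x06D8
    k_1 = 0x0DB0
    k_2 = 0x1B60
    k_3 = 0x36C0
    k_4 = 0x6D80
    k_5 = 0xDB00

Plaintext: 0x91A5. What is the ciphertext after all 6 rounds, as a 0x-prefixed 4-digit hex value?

0xFBB5

s_0 = plaintext = 0x91A5
s_1 = Round(s_0, k_0) = 0xA589
s_2 = Round(s_1, k_1) = 0x89D8
s_3 = Round(s_2, k_2) = 0xD8EC
s_4 = Round(s_3, k_3) = 0xECF3
s_5 = Round(s_4, k_4) = 0xF3FB
s_6 = Round(s_5, k_5) = 0xFBB5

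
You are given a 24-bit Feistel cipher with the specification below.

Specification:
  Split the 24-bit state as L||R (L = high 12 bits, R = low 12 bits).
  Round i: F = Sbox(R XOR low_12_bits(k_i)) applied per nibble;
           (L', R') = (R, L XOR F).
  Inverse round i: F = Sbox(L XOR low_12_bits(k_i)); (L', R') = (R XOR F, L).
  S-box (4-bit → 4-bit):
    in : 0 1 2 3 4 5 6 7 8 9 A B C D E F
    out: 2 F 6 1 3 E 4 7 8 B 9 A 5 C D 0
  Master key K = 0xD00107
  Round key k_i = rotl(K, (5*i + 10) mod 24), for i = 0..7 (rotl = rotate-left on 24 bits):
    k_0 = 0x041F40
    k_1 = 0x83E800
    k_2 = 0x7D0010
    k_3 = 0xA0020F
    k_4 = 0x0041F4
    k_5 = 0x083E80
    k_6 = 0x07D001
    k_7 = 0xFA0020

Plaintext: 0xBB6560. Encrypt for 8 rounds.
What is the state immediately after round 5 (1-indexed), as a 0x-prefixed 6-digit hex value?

0x2DA618

s_0 = plaintext = 0xBB6560
s_1 = Round(s_0, k_0) = 0x5602D4
s_2 = Round(s_1, k_1) = 0x2D4CA3
s_3 = Round(s_2, k_2) = 0xCA3775
s_4 = Round(s_3, k_3) = 0x7752DA
s_5 = Round(s_4, k_4) = 0x2DA618
s_6 = Round(s_5, k_5) = 0x618A62
s_7 = Round(s_6, k_6) = 0xA62F59
s_8 = Round(s_7, k_7) = 0xF59A19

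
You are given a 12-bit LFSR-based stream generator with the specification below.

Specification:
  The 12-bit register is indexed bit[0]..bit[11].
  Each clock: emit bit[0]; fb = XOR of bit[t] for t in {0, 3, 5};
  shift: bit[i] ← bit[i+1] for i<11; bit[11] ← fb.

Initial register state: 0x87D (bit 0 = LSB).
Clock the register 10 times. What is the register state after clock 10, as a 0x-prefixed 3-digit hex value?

reg_0 = 0x87D
clock 1: out=1, reg = 0xC3E
clock 2: out=0, reg = 0x61F
clock 3: out=1, reg = 0x30F
clock 4: out=1, reg = 0x187
clock 5: out=1, reg = 0x8C3
clock 6: out=1, reg = 0xC61
clock 7: out=1, reg = 0x630
clock 8: out=0, reg = 0xB18
clock 9: out=0, reg = 0xD8C
clock 10: out=0, reg = 0xEC6

0xEC6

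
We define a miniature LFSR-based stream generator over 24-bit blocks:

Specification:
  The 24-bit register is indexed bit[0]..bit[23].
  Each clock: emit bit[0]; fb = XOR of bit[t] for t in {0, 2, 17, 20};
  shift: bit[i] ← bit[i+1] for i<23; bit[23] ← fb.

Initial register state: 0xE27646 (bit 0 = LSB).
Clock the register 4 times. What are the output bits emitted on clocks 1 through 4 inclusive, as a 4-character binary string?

0110

reg_0 = 0xE27646
clock 1: out=0, reg = 0x713B23
clock 2: out=1, reg = 0x389D91
clock 3: out=1, reg = 0x1C4EC8
clock 4: out=0, reg = 0x8E2764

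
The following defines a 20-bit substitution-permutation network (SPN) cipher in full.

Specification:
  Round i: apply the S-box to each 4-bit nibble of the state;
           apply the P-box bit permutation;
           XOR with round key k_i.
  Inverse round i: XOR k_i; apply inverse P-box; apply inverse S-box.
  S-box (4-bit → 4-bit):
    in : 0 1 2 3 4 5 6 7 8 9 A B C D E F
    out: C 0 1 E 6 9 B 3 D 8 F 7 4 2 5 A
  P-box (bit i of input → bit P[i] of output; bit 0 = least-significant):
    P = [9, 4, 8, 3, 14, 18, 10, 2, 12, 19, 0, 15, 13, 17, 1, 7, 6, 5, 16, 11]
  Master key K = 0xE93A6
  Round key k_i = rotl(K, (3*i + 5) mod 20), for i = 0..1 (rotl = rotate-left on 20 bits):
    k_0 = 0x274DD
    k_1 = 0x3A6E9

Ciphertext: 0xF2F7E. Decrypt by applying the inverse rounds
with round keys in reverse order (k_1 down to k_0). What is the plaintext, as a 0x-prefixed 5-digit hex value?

s_0 = ciphertext = 0xF2F7E
s_1 = InvRound(s_0, k_1) = 0x903F4
s_2 = InvRound(s_1, k_0) = 0x47BE8

0x47BE8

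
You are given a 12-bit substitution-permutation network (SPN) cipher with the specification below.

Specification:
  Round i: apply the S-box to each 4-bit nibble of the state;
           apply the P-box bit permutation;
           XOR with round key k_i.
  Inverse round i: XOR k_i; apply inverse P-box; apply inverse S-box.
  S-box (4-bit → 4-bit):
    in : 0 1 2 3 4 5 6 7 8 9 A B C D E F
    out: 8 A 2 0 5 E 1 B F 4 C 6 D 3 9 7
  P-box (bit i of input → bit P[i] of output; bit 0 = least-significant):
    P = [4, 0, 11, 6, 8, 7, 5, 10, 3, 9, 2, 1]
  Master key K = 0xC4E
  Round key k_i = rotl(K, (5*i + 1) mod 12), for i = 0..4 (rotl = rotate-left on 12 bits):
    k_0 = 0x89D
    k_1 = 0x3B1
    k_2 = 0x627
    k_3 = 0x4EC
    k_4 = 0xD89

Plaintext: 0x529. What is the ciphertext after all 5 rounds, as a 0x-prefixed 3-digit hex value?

s_0 = plaintext = 0x529
s_1 = Round(s_0, k_0) = 0x21B
s_2 = Round(s_1, k_1) = 0xD30
s_3 = Round(s_2, k_2) = 0x46F
s_4 = Round(s_3, k_3) = 0xDF1
s_5 = Round(s_4, k_4) = 0xE60

0xE60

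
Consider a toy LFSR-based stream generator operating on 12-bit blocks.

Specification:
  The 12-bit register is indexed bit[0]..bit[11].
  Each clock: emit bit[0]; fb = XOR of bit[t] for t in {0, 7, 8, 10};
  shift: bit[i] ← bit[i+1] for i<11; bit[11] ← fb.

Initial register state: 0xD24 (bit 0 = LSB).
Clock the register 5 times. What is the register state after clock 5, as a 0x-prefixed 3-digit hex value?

0x869

reg_0 = 0xD24
clock 1: out=0, reg = 0x692
clock 2: out=0, reg = 0x349
clock 3: out=1, reg = 0x1A4
clock 4: out=0, reg = 0x0D2
clock 5: out=0, reg = 0x869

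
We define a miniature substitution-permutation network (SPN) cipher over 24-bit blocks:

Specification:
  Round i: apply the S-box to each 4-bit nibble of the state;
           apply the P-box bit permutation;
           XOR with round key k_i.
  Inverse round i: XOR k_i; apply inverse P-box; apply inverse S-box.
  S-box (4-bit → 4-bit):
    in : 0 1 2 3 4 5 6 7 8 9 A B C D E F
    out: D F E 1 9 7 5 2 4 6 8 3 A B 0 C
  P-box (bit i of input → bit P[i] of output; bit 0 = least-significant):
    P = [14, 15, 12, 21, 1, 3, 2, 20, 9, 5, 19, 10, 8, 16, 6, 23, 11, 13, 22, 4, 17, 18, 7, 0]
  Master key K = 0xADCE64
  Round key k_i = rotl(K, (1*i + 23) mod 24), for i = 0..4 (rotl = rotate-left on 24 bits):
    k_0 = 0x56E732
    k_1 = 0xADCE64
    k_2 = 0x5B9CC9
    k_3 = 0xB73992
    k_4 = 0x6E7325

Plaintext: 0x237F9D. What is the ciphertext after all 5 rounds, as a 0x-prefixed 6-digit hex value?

0x8F3C4B

s_0 = plaintext = 0x237F9D
s_1 = Round(s_0, k_0) = 0x7B2BBF
s_2 = Round(s_1, k_1) = 0x08F40E
s_3 = Round(s_2, k_2) = 0x899A0E
s_4 = Round(s_3, k_3) = 0xE61D54
s_5 = Round(s_4, k_4) = 0x8F3C4B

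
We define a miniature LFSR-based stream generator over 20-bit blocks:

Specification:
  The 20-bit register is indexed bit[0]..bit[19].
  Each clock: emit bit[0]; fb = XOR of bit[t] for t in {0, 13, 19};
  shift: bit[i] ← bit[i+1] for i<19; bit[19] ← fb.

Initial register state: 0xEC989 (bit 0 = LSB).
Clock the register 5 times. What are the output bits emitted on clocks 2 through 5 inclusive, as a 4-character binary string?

reg_0 = 0xEC989
clock 1: out=1, reg = 0x764C4
clock 2: out=0, reg = 0xBB262
clock 3: out=0, reg = 0x5D931
clock 4: out=1, reg = 0xAEC98
clock 5: out=0, reg = 0x5764C

0010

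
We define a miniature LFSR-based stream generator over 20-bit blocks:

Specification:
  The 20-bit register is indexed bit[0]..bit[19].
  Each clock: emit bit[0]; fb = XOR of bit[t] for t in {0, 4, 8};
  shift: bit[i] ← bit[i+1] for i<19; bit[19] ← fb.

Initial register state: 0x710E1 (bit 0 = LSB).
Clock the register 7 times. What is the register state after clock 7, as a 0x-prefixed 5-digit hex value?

0xFEE21

reg_0 = 0x710E1
clock 1: out=1, reg = 0xB8870
clock 2: out=0, reg = 0xDC438
clock 3: out=0, reg = 0xEE21C
clock 4: out=0, reg = 0xF710E
clock 5: out=0, reg = 0xFB887
clock 6: out=1, reg = 0xFDC43
clock 7: out=1, reg = 0xFEE21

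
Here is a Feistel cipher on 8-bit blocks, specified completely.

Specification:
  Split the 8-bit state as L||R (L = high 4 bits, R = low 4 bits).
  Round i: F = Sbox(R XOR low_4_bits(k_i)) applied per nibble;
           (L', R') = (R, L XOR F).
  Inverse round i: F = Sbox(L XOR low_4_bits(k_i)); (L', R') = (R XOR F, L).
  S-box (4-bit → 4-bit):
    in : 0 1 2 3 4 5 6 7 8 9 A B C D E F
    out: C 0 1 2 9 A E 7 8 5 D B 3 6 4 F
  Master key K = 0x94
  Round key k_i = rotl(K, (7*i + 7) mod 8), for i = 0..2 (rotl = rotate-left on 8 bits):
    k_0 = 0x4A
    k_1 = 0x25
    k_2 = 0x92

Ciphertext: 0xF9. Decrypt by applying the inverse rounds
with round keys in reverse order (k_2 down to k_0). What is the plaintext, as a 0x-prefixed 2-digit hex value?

0x72

s_0 = ciphertext = 0xF9
s_1 = InvRound(s_0, k_2) = 0xFF
s_2 = InvRound(s_1, k_1) = 0x2F
s_3 = InvRound(s_2, k_0) = 0x72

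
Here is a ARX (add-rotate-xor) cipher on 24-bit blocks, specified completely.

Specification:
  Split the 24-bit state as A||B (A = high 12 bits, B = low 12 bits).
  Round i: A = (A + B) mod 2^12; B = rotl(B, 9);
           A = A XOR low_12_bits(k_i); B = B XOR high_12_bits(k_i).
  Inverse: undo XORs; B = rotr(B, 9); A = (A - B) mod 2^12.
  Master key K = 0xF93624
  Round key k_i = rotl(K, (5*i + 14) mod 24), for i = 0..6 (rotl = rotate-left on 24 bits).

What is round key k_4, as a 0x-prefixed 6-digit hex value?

0xD893E4

K = 0xF93624
k_0 = rotl(K, (5*0+14) mod 24) = rotl(K, 14) = 0x893E4D
k_1 = rotl(K, (5*1+14) mod 24) = rotl(K, 19) = 0x27C9B1
k_2 = rotl(K, (5*2+14) mod 24) = rotl(K, 0) = 0xF93624
k_3 = rotl(K, (5*3+14) mod 24) = rotl(K, 5) = 0x26C49F
k_4 = rotl(K, (5*4+14) mod 24) = rotl(K, 10) = 0xD893E4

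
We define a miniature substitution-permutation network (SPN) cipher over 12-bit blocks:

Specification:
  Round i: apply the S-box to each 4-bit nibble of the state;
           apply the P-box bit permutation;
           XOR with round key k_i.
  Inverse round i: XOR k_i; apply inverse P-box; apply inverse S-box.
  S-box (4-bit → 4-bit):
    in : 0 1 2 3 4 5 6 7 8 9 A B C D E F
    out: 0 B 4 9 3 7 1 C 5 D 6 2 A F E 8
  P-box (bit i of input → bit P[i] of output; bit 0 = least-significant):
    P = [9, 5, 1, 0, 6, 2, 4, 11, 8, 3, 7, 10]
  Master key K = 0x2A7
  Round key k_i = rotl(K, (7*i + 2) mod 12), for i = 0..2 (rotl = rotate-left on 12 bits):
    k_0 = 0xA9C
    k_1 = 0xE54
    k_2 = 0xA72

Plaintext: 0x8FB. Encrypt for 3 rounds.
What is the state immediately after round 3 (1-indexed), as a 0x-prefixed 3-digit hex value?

s_0 = plaintext = 0x8FB
s_1 = Round(s_0, k_0) = 0x33C
s_2 = Round(s_1, k_1) = 0x335
s_3 = Round(s_2, k_2) = 0x510

0x510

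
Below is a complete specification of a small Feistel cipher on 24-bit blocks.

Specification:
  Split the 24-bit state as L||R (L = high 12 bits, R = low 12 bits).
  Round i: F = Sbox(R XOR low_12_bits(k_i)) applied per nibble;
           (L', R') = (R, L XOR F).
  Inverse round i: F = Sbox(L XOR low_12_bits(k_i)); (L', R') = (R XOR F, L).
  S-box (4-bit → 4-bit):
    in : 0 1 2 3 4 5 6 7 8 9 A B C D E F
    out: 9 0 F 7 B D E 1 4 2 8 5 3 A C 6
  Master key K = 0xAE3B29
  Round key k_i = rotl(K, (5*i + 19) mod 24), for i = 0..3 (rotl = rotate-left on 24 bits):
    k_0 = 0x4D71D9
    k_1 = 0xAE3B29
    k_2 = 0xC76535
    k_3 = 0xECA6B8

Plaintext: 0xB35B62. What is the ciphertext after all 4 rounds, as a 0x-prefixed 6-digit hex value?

0xBAD5DD

s_0 = plaintext = 0xB35B62
s_1 = Round(s_0, k_0) = 0xB62360
s_2 = Round(s_1, k_1) = 0x360FD0
s_3 = Round(s_2, k_2) = 0xFD0BAD
s_4 = Round(s_3, k_3) = 0xBAD5DD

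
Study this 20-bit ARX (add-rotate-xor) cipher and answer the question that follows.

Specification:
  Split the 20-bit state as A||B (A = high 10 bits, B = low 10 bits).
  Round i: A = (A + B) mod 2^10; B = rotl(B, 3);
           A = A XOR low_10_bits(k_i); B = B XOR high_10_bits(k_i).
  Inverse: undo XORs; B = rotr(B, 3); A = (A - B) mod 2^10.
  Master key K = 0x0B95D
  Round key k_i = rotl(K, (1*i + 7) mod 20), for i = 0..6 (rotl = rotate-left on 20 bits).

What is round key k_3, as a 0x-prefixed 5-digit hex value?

K = 0x0B95D
k_0 = rotl(K, (1*0+7) mod 20) = rotl(K, 7) = 0xCAE85
k_1 = rotl(K, (1*1+7) mod 20) = rotl(K, 8) = 0x95D0B
k_2 = rotl(K, (1*2+7) mod 20) = rotl(K, 9) = 0x2BA17
k_3 = rotl(K, (1*3+7) mod 20) = rotl(K, 10) = 0x5742E

0x5742E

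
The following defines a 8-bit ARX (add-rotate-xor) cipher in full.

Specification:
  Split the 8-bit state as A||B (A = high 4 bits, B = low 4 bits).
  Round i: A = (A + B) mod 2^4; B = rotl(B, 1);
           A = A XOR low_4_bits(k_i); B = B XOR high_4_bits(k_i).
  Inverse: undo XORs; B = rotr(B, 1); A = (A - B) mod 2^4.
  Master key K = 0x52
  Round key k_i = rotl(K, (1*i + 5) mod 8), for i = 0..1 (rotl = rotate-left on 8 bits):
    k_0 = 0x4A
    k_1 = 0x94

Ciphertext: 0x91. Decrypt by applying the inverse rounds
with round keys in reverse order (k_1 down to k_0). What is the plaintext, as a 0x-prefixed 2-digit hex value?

s_0 = ciphertext = 0x91
s_1 = InvRound(s_0, k_1) = 0x94
s_2 = InvRound(s_1, k_0) = 0x30

0x30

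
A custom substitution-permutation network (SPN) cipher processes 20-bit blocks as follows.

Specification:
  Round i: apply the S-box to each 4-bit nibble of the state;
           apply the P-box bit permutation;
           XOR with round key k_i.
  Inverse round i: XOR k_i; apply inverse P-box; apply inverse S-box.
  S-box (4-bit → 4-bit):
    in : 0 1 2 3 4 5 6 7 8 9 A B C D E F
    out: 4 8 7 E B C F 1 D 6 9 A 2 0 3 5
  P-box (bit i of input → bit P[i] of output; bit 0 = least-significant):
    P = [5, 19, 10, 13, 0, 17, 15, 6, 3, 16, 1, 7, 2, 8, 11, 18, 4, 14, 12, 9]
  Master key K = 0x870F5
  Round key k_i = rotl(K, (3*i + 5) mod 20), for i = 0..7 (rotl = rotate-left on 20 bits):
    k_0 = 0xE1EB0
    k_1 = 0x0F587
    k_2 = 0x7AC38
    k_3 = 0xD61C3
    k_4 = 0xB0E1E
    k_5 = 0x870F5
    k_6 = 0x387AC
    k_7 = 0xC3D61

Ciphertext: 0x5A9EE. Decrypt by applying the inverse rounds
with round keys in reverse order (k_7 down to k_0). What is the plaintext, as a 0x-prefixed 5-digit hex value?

s_0 = ciphertext = 0x5A9EE
s_1 = InvRound(s_0, k_7) = 0x076F9
s_2 = InvRound(s_1, k_6) = 0x2EC61
s_3 = InvRound(s_2, k_5) = 0xFF199
s_4 = InvRound(s_3, k_4) = 0x365F5
s_5 = InvRound(s_4, k_3) = 0x7A0C2
s_6 = InvRound(s_5, k_2) = 0x7081F
s_7 = InvRound(s_6, k_1) = 0x23495
s_8 = InvRound(s_7, k_0) = 0x18D74

0x18D74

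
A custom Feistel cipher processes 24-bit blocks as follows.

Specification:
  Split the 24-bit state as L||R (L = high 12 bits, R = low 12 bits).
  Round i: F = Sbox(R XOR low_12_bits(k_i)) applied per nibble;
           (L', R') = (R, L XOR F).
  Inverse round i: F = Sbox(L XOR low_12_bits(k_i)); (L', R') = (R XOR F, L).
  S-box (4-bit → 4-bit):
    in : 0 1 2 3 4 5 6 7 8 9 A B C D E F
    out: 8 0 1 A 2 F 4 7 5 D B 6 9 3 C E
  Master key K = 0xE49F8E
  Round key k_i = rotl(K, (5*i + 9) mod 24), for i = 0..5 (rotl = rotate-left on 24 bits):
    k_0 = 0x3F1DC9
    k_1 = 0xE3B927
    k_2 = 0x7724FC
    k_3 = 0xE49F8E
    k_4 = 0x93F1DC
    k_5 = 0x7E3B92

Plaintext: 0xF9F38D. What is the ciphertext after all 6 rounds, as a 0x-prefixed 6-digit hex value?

s_0 = plaintext = 0xF9F38D
s_1 = Round(s_0, k_0) = 0x38D3BD
s_2 = Round(s_1, k_1) = 0x3BD856
s_3 = Round(s_2, k_2) = 0x856A06
s_4 = Round(s_3, k_3) = 0xA06703
s_5 = Round(s_4, k_4) = 0x703E38
s_6 = Round(s_5, k_5) = 0xE388B8

0xE388B8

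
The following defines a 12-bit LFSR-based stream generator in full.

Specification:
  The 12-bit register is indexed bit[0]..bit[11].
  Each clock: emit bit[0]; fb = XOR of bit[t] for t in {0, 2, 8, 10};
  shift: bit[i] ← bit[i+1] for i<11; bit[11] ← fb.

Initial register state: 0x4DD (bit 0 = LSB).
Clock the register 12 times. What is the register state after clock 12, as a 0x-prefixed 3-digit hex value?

reg_0 = 0x4DD
clock 1: out=1, reg = 0xA6E
clock 2: out=0, reg = 0xD37
clock 3: out=1, reg = 0x69B
clock 4: out=1, reg = 0x34D
clock 5: out=1, reg = 0x9A6
clock 6: out=0, reg = 0x4D3
clock 7: out=1, reg = 0x269
clock 8: out=1, reg = 0x934
clock 9: out=0, reg = 0x49A
clock 10: out=0, reg = 0xA4D
clock 11: out=1, reg = 0x526
clock 12: out=0, reg = 0xA93

0xA93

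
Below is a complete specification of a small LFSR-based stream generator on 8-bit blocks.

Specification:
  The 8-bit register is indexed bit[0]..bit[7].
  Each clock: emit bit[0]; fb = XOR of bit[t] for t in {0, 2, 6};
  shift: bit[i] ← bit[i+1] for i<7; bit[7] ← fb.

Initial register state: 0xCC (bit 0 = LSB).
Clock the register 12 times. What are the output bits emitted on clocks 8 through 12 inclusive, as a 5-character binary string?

10011

reg_0 = 0xCC
clock 1: out=0, reg = 0x66
clock 2: out=0, reg = 0x33
clock 3: out=1, reg = 0x99
clock 4: out=1, reg = 0xCC
clock 5: out=0, reg = 0x66
clock 6: out=0, reg = 0x33
clock 7: out=1, reg = 0x99
clock 8: out=1, reg = 0xCC
clock 9: out=0, reg = 0x66
clock 10: out=0, reg = 0x33
clock 11: out=1, reg = 0x99
clock 12: out=1, reg = 0xCC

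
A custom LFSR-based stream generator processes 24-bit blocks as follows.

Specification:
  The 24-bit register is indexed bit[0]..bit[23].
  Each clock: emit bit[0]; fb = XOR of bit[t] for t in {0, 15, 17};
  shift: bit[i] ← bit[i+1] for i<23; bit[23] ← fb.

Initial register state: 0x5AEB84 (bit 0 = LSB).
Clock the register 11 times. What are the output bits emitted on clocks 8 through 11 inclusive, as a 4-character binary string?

1110

reg_0 = 0x5AEB84
clock 1: out=0, reg = 0x2D75C2
clock 2: out=0, reg = 0x16BAE1
clock 3: out=1, reg = 0x8B5D70
clock 4: out=0, reg = 0xC5AEB8
clock 5: out=0, reg = 0xE2D75C
clock 6: out=0, reg = 0x716BAE
clock 7: out=0, reg = 0x38B5D7
clock 8: out=1, reg = 0x1C5AEB
clock 9: out=1, reg = 0x8E2D75
clock 10: out=1, reg = 0x4716BA
clock 11: out=0, reg = 0xA38B5D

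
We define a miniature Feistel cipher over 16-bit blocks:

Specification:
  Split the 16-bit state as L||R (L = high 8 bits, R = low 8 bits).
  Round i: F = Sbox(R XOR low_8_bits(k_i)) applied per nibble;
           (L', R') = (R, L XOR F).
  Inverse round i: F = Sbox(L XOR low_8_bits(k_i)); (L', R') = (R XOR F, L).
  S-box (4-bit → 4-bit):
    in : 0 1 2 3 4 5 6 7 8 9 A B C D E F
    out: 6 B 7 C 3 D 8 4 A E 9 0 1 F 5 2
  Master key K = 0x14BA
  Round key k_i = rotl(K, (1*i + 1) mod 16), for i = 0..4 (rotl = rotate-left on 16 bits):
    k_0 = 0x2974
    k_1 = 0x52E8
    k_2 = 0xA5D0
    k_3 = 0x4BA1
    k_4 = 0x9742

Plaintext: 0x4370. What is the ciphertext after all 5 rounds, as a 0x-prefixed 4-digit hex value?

0xC08E

s_0 = plaintext = 0x4370
s_1 = Round(s_0, k_0) = 0x7020
s_2 = Round(s_1, k_1) = 0x206A
s_3 = Round(s_2, k_2) = 0x6A29
s_4 = Round(s_3, k_3) = 0x29C0
s_5 = Round(s_4, k_4) = 0xC08E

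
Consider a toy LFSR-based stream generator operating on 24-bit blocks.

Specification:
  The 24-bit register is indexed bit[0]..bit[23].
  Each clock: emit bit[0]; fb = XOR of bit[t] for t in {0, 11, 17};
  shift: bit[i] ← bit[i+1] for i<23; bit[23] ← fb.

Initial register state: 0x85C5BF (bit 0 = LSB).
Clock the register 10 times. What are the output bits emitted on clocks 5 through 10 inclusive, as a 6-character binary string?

reg_0 = 0x85C5BF
clock 1: out=1, reg = 0xC2E2DF
clock 2: out=1, reg = 0x61716F
clock 3: out=1, reg = 0xB0B8B7
clock 4: out=1, reg = 0x585C5B
clock 5: out=1, reg = 0x2C2E2D
clock 6: out=1, reg = 0x161716
clock 7: out=0, reg = 0x8B0B8B
clock 8: out=1, reg = 0xC585C5
clock 9: out=1, reg = 0xE2C2E2
clock 10: out=0, reg = 0xF16171

110110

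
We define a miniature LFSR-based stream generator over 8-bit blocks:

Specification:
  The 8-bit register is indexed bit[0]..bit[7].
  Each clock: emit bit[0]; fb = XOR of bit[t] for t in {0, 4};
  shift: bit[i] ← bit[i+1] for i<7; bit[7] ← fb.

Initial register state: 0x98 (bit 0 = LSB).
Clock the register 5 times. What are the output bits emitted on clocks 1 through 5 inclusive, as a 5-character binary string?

00011

reg_0 = 0x98
clock 1: out=0, reg = 0xCC
clock 2: out=0, reg = 0x66
clock 3: out=0, reg = 0x33
clock 4: out=1, reg = 0x19
clock 5: out=1, reg = 0x0C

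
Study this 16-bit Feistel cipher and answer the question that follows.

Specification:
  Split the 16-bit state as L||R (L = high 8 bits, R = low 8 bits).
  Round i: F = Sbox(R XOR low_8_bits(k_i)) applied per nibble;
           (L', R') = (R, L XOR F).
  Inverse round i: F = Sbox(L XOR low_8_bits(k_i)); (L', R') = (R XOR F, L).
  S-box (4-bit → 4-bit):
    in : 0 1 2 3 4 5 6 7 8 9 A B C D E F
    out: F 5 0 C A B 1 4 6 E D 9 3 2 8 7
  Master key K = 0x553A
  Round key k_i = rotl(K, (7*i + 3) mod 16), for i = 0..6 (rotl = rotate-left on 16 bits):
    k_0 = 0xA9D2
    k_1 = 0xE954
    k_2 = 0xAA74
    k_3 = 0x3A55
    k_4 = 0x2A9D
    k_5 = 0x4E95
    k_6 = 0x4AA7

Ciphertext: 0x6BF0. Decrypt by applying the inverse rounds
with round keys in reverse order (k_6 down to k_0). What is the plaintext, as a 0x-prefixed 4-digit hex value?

s_0 = ciphertext = 0x6BF0
s_1 = InvRound(s_0, k_6) = 0xC36B
s_2 = InvRound(s_1, k_5) = 0xDAC3
s_3 = InvRound(s_2, k_4) = 0x67DA
s_4 = InvRound(s_3, k_3) = 0x1A67
s_5 = InvRound(s_4, k_2) = 0x7F1A
s_6 = InvRound(s_5, k_1) = 0x137F
s_7 = InvRound(s_6, k_0) = 0x4A13

0x4A13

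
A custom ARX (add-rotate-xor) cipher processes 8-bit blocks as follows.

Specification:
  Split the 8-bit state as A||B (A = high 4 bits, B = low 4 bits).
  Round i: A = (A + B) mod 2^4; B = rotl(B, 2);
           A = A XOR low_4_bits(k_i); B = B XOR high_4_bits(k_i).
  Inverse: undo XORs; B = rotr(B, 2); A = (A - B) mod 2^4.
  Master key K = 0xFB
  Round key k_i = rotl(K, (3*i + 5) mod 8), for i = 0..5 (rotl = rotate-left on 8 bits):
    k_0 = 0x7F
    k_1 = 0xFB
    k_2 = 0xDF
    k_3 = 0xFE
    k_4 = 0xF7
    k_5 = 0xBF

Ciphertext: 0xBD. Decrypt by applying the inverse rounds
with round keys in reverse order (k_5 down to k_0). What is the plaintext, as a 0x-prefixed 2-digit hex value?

0x63

s_0 = ciphertext = 0xBD
s_1 = InvRound(s_0, k_5) = 0xB9
s_2 = InvRound(s_1, k_4) = 0x39
s_3 = InvRound(s_2, k_3) = 0x49
s_4 = InvRound(s_3, k_2) = 0xA1
s_5 = InvRound(s_4, k_1) = 0x6B
s_6 = InvRound(s_5, k_0) = 0x63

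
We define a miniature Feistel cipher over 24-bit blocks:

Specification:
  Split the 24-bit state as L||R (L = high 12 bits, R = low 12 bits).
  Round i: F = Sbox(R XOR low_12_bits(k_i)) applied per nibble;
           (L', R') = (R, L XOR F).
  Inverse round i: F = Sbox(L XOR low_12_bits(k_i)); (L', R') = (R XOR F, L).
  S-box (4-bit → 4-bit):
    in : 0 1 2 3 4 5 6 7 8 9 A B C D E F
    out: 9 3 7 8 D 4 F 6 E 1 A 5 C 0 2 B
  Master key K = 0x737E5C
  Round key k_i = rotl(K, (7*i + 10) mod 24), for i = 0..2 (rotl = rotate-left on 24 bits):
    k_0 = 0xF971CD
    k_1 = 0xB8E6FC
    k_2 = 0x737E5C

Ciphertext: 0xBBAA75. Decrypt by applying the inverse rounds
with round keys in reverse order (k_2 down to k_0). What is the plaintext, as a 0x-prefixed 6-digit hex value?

s_0 = ciphertext = 0xBBAA75
s_1 = InvRound(s_0, k_2) = 0xE5ABBA
s_2 = InvRound(s_1, k_1) = 0x515E5A
s_3 = InvRound(s_2, k_0) = 0x354515

0x354515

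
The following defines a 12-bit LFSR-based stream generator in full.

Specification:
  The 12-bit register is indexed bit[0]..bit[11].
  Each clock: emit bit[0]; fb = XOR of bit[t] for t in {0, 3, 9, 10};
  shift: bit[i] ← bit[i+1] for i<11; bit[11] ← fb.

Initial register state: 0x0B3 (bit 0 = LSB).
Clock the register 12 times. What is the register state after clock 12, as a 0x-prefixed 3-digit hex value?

reg_0 = 0x0B3
clock 1: out=1, reg = 0x859
clock 2: out=1, reg = 0x42C
clock 3: out=0, reg = 0x216
clock 4: out=0, reg = 0x90B
clock 5: out=1, reg = 0x485
clock 6: out=1, reg = 0x242
clock 7: out=0, reg = 0x921
clock 8: out=1, reg = 0xC90
clock 9: out=0, reg = 0xE48
clock 10: out=0, reg = 0xF24
clock 11: out=0, reg = 0x792
clock 12: out=0, reg = 0x3C9

0x3C9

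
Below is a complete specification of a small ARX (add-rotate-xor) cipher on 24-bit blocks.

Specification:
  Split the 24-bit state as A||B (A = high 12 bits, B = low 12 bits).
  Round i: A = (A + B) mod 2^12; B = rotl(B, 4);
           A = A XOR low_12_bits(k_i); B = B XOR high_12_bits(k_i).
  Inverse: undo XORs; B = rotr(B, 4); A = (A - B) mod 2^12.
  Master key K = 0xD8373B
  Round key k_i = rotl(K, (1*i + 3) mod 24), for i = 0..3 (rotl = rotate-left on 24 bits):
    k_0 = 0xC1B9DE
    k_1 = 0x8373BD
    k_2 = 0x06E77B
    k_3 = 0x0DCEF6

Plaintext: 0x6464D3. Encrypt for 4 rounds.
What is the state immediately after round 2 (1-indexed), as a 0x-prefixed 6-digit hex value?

s_0 = plaintext = 0x6464D3
s_1 = Round(s_0, k_0) = 0x2C712F
s_2 = Round(s_1, k_1) = 0x04BAC6
s_3 = Round(s_2, k_2) = 0xC6AC04
s_4 = Round(s_3, k_3) = 0x698090

0x04BAC6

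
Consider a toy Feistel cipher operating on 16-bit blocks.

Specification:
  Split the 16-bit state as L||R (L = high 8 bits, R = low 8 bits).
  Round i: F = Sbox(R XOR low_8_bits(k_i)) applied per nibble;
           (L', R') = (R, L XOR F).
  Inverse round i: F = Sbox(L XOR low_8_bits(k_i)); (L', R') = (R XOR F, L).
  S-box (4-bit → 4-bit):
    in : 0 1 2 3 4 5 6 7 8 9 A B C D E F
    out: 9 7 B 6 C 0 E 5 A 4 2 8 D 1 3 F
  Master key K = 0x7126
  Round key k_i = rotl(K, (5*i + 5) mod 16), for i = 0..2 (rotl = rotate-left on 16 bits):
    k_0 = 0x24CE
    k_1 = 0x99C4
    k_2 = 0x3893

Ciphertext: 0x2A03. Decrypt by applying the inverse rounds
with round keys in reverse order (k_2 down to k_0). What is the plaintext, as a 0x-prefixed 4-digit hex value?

s_0 = ciphertext = 0x2A03
s_1 = InvRound(s_0, k_2) = 0x872A
s_2 = InvRound(s_1, k_1) = 0xEC87
s_3 = InvRound(s_2, k_0) = 0x3CEC

0x3CEC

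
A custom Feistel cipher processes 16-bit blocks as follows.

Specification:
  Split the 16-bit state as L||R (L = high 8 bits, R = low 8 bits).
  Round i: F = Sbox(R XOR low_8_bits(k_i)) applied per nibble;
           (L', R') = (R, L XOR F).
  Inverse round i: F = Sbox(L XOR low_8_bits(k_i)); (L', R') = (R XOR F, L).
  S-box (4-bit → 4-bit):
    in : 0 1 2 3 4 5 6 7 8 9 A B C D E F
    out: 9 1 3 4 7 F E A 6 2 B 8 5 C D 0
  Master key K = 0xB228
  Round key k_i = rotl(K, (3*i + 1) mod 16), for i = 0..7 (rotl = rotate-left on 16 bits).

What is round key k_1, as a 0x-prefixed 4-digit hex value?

K = 0xB228
k_0 = rotl(K, (3*0+1) mod 16) = rotl(K, 1) = 0x6451
k_1 = rotl(K, (3*1+1) mod 16) = rotl(K, 4) = 0x228B

0x228B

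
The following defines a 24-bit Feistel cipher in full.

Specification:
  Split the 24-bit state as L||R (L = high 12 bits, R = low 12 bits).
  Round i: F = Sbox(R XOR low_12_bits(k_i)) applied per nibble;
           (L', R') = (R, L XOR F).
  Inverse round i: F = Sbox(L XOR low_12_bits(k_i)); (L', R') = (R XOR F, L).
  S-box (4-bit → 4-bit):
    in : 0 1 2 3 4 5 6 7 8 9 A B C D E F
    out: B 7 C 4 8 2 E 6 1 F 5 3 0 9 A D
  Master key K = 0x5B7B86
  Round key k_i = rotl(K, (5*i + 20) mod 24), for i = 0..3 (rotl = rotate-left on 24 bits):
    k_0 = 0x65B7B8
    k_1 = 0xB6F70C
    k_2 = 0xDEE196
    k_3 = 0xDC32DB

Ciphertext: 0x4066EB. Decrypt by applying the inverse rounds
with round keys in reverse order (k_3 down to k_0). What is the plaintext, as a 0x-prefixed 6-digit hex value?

0x65082E

s_0 = ciphertext = 0x4066EB
s_1 = InvRound(s_0, k_3) = 0x872406
s_2 = InvRound(s_1, k_2) = 0xBAE872
s_3 = InvRound(s_2, k_1) = 0x82EBAE
s_4 = InvRound(s_3, k_0) = 0x65082E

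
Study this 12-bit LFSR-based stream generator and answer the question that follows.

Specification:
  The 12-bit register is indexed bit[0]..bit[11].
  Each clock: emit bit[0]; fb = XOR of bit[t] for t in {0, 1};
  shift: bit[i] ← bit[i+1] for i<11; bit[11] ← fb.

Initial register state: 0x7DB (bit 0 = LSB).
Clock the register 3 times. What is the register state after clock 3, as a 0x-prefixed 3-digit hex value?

0xCFB

reg_0 = 0x7DB
clock 1: out=1, reg = 0x3ED
clock 2: out=1, reg = 0x9F6
clock 3: out=0, reg = 0xCFB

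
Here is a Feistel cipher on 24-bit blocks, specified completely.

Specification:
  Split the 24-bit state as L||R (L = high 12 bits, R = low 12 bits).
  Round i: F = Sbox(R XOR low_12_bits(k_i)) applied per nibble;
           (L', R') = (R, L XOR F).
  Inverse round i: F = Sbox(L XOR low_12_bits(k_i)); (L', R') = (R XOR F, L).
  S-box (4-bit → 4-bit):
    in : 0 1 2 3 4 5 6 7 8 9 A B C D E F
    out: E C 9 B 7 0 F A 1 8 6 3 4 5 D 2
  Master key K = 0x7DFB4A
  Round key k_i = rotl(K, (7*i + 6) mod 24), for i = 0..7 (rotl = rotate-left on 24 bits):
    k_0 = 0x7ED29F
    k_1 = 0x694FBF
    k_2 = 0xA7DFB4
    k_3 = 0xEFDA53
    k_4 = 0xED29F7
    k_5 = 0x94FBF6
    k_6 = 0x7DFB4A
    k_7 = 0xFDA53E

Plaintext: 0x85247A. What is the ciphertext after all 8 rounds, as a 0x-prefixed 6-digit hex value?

s_0 = plaintext = 0x85247A
s_1 = Round(s_0, k_0) = 0x47A782
s_2 = Round(s_1, k_1) = 0x7825CF
s_3 = Round(s_2, k_2) = 0x5CF121
s_4 = Round(s_3, k_3) = 0x121666
s_5 = Round(s_4, k_4) = 0x6663AD
s_6 = Round(s_5, k_5) = 0x3AD765
s_7 = Round(s_6, k_6) = 0x76573F
s_8 = Round(s_7, k_7) = 0x73FE89

0x73FE89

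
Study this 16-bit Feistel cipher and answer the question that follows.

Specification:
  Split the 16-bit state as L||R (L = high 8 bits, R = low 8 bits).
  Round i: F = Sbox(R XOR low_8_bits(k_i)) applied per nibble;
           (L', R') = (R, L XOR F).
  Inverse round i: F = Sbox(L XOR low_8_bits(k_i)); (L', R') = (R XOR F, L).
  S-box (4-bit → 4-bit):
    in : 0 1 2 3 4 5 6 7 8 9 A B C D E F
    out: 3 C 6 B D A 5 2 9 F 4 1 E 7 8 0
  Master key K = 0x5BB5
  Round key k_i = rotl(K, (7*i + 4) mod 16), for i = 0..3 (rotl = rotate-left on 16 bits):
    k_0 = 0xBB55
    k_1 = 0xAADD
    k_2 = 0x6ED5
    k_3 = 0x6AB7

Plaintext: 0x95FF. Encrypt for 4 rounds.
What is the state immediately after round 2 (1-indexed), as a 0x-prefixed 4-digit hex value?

0xD1C1

s_0 = plaintext = 0x95FF
s_1 = Round(s_0, k_0) = 0xFFD1
s_2 = Round(s_1, k_1) = 0xD1C1
s_3 = Round(s_2, k_2) = 0xC11C
s_4 = Round(s_3, k_3) = 0x1C80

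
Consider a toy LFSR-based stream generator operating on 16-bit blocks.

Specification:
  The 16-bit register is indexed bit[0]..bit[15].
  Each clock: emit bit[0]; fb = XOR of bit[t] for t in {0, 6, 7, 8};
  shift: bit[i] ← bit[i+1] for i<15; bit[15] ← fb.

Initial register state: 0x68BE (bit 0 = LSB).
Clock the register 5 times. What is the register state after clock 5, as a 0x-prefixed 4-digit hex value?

0x2B45

reg_0 = 0x68BE
clock 1: out=0, reg = 0xB45F
clock 2: out=1, reg = 0x5A2F
clock 3: out=1, reg = 0xAD17
clock 4: out=1, reg = 0x568B
clock 5: out=1, reg = 0x2B45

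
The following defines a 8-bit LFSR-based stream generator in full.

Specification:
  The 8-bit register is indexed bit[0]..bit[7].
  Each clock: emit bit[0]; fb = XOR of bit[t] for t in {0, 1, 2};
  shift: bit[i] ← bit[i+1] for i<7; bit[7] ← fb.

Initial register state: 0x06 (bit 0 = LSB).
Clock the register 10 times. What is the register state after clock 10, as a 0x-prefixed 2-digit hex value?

0xC1

reg_0 = 0x06
clock 1: out=0, reg = 0x03
clock 2: out=1, reg = 0x01
clock 3: out=1, reg = 0x80
clock 4: out=0, reg = 0x40
clock 5: out=0, reg = 0x20
clock 6: out=0, reg = 0x10
clock 7: out=0, reg = 0x08
clock 8: out=0, reg = 0x04
clock 9: out=0, reg = 0x82
clock 10: out=0, reg = 0xC1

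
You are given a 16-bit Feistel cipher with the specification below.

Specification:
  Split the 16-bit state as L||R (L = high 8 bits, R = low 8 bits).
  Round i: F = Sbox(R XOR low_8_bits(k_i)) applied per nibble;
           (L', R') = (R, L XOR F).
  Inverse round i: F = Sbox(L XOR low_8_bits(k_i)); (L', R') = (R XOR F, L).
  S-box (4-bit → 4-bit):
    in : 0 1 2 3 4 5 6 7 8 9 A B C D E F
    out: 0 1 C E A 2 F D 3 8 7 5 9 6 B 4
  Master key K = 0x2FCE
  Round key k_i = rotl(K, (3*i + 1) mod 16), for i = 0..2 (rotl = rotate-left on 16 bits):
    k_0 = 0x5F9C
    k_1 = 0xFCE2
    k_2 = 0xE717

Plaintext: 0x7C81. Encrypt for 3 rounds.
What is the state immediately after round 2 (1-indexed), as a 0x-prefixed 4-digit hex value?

s_0 = plaintext = 0x7C81
s_1 = Round(s_0, k_0) = 0x816A
s_2 = Round(s_1, k_1) = 0x6AB2
s_3 = Round(s_2, k_2) = 0xB218

0x6AB2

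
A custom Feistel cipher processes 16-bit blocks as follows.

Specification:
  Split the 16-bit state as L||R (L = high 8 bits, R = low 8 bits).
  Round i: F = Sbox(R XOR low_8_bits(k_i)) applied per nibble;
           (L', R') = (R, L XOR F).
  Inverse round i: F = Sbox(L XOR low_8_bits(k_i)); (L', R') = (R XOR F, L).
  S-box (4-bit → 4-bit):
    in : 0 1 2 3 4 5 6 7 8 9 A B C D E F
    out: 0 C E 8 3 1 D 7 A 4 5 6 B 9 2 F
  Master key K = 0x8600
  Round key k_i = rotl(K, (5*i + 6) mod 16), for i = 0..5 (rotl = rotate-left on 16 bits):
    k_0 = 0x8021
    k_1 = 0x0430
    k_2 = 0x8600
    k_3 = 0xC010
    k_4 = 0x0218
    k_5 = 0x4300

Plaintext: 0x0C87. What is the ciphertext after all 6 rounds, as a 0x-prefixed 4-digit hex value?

0x545F

s_0 = plaintext = 0x0C87
s_1 = Round(s_0, k_0) = 0x8751
s_2 = Round(s_1, k_1) = 0x515B
s_3 = Round(s_2, k_2) = 0x5B47
s_4 = Round(s_3, k_3) = 0x474C
s_5 = Round(s_4, k_4) = 0x4C54
s_6 = Round(s_5, k_5) = 0x545F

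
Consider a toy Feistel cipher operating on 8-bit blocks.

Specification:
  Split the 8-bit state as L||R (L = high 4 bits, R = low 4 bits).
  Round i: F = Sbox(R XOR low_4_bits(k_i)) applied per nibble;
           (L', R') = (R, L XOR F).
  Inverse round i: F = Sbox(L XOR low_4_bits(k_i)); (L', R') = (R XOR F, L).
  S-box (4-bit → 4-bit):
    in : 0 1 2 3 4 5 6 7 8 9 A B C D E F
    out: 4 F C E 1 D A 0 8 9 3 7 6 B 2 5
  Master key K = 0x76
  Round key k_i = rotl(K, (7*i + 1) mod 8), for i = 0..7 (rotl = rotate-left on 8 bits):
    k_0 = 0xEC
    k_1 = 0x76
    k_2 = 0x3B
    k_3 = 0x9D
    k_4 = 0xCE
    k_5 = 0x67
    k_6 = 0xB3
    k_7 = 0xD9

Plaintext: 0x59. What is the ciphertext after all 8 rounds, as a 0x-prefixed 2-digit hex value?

s_0 = plaintext = 0x59
s_1 = Round(s_0, k_0) = 0x98
s_2 = Round(s_1, k_1) = 0x8B
s_3 = Round(s_2, k_2) = 0xBC
s_4 = Round(s_3, k_3) = 0xC4
s_5 = Round(s_4, k_4) = 0x4F
s_6 = Round(s_5, k_5) = 0xFC
s_7 = Round(s_6, k_6) = 0xCA
s_8 = Round(s_7, k_7) = 0xA2

0xA2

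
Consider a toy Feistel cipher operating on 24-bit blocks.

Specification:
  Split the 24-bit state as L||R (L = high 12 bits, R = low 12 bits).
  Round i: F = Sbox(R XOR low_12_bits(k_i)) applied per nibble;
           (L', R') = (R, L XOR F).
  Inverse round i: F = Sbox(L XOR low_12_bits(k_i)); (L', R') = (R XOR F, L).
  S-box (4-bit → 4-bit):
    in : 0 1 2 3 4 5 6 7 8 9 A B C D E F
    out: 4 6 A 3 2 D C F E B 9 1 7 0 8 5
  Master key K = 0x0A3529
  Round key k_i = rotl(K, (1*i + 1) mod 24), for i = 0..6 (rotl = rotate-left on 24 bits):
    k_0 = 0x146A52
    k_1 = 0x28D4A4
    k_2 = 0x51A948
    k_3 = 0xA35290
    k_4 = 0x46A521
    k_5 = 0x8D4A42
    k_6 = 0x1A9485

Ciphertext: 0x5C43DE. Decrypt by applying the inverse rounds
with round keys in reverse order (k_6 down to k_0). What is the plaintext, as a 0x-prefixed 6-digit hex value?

s_0 = ciphertext = 0x5C43DE
s_1 = InvRound(s_0, k_6) = 0x5F85C4
s_2 = InvRound(s_1, k_5) = 0x0DD5F8
s_3 = InvRound(s_2, k_4) = 0x8AF0DD
s_4 = InvRound(s_3, k_3) = 0x9E88AF
s_5 = InvRound(s_4, k_2) = 0xC3B9E8
s_6 = InvRound(s_5, k_1) = 0x75DC3B
s_7 = InvRound(s_6, k_0) = 0xC7E75D

0xC7E75D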